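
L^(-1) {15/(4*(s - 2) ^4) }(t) 5*t^3*exp(2*t) /8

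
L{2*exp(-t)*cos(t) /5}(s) 2*(s+1) /(5*((s+1) ^2+1) ) 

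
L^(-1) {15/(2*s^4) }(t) 5*t^3/4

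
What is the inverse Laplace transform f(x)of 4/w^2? 4*x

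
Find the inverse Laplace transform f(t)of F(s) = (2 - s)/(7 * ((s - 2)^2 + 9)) -exp(2 * t) * cos(3 * t)/7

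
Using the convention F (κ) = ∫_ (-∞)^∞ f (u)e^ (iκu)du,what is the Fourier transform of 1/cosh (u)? pi/cosh (pi*κ/2)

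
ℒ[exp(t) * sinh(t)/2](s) 1/(2 * s * (s - 2))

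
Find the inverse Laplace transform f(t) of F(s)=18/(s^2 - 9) 6 * sinh(3 * t) 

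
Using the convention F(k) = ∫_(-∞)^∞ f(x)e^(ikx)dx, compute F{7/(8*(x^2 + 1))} 7*pi*exp(-Abs(k))/8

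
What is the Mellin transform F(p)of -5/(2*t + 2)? -5*pi*csc(pi*p)/2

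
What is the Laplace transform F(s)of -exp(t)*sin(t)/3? -1/(3*(s - 1)^2 + 3)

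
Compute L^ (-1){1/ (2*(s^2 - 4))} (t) sinh (2*t)/4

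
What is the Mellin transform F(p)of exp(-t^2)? gamma(p/2)/2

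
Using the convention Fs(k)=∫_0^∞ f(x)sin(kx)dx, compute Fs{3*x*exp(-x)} 6*k/(k^2 + 1)^2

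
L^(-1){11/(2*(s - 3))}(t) 11*exp(3*t)/2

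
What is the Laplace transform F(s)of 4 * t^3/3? 8/s^4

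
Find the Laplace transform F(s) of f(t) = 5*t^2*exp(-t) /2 5/(s + 1) ^3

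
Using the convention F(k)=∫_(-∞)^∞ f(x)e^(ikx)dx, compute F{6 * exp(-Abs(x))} 12/(k^2 + 1)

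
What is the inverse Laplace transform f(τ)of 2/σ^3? τ^2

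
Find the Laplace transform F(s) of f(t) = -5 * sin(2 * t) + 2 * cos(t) 2 * s/(s^2 + 1) - 10/(s^2 + 4) 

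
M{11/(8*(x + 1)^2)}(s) -11*pi*(s - 1)/(8*sin(pi*s))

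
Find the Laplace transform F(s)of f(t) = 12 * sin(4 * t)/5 48/(5 * (s^2 + 16))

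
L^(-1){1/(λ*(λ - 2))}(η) exp(η)*sinh(η)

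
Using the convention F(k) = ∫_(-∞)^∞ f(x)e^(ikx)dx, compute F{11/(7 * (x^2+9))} 11 * pi * exp(-3 * Abs(k))/21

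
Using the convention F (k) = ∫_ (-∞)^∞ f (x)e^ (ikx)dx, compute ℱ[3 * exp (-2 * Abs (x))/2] 6/ (k^2 + 4)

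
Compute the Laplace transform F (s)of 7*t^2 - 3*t 14/s^3 - 3/s^2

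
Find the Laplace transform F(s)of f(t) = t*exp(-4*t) (s + 4)^(-2)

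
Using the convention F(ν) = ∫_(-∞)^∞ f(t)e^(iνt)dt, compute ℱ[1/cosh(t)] pi/cosh(pi*ν/2)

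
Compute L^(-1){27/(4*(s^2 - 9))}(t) 9*sinh(3*t)/4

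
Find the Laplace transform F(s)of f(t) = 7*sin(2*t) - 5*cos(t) 14/(s^2+4) - 5*s/(s^2+1)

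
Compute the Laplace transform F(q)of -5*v -5/q^2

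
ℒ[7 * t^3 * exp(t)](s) 42/(s - 1)^4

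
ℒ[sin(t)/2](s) 1/(2*(s^2 + 1))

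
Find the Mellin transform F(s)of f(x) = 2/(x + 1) 2*pi*csc(pi*s)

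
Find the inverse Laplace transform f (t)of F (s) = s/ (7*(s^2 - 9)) cosh (3*t)/7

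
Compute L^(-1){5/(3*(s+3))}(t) 5*exp(-3*t)/3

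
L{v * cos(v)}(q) (q^2 - 1)/(q^2 + 1)^2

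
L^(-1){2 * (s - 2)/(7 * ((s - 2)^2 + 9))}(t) 2 * exp(2 * t) * cos(3 * t)/7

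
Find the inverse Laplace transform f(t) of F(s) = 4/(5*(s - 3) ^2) 4*t*exp(3*t) /5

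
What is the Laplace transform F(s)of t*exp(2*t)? (s - 2)^(-2)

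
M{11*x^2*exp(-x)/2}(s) 11*gamma(s + 2)/2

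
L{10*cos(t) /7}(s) 10*s/(7*(s^2 + 1) ) 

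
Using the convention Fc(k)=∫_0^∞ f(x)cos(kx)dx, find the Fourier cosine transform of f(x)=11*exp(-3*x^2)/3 11*sqrt(3)*sqrt(pi)*exp(-k^2/12)/18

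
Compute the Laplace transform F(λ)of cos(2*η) λ/(λ^2 + 4)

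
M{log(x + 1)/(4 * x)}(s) -pi * csc(pi * s)/(4 * s - 4)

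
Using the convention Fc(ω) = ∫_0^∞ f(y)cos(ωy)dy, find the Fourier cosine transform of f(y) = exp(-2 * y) 2/(ω^2 + 4)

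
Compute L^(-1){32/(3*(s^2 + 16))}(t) 8*sin(4*t)/3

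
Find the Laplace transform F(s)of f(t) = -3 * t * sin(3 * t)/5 -18 * s/(5 * (s^2 + 9)^2)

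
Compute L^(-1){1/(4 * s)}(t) 1/4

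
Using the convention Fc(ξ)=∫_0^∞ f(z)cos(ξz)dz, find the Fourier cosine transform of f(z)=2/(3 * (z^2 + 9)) pi * exp(-3 * ξ)/9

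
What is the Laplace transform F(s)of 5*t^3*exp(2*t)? 30/(s - 2)^4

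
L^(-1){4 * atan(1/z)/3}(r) 4 * sin(r)/(3 * r)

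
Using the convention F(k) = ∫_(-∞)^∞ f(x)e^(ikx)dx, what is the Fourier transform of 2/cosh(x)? 2 * pi/cosh(pi * k/2)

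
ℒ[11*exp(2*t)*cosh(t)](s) 11*(s - 2)/((s - 2)^2 - 1)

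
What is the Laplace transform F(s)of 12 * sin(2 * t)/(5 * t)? 12 * atan(2/s)/5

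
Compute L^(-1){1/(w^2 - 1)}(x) sinh(x)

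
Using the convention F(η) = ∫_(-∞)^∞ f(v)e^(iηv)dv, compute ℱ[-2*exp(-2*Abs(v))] -8/(η^2 + 4)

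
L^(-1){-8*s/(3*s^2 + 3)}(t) -8*cos(t)/3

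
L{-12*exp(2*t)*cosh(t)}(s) 12*(2 - s)/((s - 2)^2 - 1)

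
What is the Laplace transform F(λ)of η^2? 2/λ^3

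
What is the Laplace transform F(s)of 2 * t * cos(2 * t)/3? 2 * (s^2 - 4)/(3 * (s^2 + 4)^2)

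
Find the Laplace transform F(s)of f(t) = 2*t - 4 2/s^2-4/s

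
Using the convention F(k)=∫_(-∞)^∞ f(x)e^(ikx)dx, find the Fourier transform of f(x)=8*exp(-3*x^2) 8*sqrt(3)*sqrt(pi)*exp(-k^2/12)/3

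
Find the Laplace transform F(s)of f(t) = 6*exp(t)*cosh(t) 6*(s - 1)/(s*(s - 2))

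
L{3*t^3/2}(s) 9/s^4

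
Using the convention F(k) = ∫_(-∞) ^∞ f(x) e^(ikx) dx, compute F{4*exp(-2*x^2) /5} 2*sqrt(2)*sqrt(pi)*exp(-k^2/8) /5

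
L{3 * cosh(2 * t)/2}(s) 3 * s/(2 * (s^2-4))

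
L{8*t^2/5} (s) 16/ (5*s^3)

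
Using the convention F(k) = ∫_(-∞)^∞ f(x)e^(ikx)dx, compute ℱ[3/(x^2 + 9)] pi * exp(-3 * Abs(k))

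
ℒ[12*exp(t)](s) 12/(s - 1)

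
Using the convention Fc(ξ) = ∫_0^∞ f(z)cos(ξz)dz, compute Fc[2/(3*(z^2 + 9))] pi*exp(-3*ξ)/9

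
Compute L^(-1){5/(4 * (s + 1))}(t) 5 * exp(-t)/4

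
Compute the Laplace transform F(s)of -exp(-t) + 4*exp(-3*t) 4/(s + 3) - 1/(s + 1)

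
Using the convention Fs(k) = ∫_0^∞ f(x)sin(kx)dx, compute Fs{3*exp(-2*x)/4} 3*k/(4*(k^2 + 4))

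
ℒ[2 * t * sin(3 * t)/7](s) 12 * s/(7 * (s^2 + 9)^2)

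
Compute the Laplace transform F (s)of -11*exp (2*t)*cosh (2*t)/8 11*(2 - s)/ (8*s*(s - 4))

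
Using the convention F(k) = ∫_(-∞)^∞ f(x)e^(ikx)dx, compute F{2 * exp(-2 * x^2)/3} sqrt(2) * sqrt(pi) * exp(-k^2/8)/3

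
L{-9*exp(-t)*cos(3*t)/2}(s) 9*(-s - 1)/(2*((s+1)^2+9))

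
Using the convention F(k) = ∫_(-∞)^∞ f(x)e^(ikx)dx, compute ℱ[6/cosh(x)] 6*pi/cosh(pi*k/2)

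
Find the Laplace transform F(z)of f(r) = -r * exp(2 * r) -1/(z - 2)^2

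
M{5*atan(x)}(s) -5*pi*sec(pi*s/2)/(2*s)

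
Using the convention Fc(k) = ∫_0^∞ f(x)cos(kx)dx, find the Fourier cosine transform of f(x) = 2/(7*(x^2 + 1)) pi*exp(-k)/7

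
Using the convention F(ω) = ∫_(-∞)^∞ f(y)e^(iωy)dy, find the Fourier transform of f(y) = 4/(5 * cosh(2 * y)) 2 * pi/(5 * cosh(pi * ω/4))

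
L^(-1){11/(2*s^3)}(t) 11*t^2/4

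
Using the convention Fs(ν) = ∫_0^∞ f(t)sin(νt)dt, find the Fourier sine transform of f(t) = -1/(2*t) -pi/4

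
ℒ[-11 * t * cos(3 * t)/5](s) 11 * (9 - s^2)/(5 * (s^2 + 9)^2)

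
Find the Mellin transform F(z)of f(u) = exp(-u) gamma(z)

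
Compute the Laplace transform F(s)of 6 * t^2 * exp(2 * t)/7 12/(7 * (s - 2)^3)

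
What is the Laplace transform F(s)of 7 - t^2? 7/s - 2/s^3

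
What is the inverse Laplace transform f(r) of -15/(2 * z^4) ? -5 * r^3/4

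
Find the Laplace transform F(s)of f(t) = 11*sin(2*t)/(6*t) 11*atan(2/s)/6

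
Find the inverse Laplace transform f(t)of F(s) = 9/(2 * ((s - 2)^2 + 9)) 3 * exp(2 * t) * sin(3 * t)/2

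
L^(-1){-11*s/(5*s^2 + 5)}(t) -11*cos(t)/5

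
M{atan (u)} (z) -pi * sec (pi * z/2)/ (2 * z)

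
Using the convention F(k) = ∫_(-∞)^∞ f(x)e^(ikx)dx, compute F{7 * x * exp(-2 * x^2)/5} 7 * sqrt(2) * I * sqrt(pi) * k * exp(-k^2/8)/40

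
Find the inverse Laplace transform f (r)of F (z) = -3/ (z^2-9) -sinh (3*r)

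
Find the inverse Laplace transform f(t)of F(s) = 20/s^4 10 * t^3/3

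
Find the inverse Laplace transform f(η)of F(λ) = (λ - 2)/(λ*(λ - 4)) exp(2*η)*cosh(2*η)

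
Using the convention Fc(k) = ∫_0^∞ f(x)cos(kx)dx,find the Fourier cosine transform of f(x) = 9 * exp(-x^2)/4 9 * sqrt(pi) * exp(-k^2/4)/8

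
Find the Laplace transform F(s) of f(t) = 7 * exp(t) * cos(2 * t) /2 7 * (s - 1) /(2 * ((s - 1) ^2 + 4) ) 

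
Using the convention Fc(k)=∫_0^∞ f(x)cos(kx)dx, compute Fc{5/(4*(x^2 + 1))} 5*pi*exp(-k)/8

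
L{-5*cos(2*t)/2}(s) -5*s/(2*s^2 + 8)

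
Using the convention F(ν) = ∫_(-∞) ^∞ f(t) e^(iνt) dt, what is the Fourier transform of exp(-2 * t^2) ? sqrt(2) * sqrt(pi) * exp(-ν^2/8) /2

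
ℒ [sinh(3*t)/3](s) 1/(s^2 - 9)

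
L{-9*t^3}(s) -54/s^4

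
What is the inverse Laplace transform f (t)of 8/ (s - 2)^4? 4*t^3*exp (2*t)/3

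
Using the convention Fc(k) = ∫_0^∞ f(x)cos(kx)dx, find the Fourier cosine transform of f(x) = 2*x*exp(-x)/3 2*(1 - k^2)/(3*(k^2+1)^2)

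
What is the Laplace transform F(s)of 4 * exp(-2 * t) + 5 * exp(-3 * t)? 5/(s + 3) + 4/(s + 2)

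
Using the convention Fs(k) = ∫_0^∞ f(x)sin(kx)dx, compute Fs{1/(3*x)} pi/6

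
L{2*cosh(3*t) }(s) 2*s/(s^2 - 9) 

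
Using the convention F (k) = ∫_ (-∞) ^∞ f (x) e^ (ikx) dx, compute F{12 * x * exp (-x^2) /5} 6 * I * sqrt (pi) * k * exp (-k^2/4) /5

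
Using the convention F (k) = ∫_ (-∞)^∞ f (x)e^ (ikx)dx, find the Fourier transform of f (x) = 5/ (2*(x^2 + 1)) 5*pi*exp (-Abs (k))/2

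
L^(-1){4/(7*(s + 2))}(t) 4*exp(-2*t)/7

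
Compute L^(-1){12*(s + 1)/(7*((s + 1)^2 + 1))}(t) 12*exp(-t)*cos(t)/7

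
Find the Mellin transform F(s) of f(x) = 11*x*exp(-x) 11*gamma(s + 1) 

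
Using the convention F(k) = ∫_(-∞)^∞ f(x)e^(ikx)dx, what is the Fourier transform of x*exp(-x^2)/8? I*sqrt(pi)*k*exp(-k^2/4)/16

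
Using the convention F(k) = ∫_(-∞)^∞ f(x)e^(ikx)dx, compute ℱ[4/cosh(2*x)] 2*pi/cosh(pi*k/4)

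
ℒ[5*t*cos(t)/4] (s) 5*(s^2 - 1)/(4*(s^2 + 1)^2)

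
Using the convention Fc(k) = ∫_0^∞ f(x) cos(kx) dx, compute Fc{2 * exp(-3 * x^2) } sqrt(3) * sqrt(pi) * exp(-k^2/12) /3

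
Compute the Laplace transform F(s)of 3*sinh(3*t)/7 9/(7*(s^2 - 9))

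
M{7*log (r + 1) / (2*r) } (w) -7*pi*csc (pi*w) / (2*w - 2) 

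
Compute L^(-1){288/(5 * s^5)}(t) 12 * t^4/5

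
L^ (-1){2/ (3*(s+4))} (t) 2*exp (-4*t)/3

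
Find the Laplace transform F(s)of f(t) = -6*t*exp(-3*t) -6/(s + 3)^2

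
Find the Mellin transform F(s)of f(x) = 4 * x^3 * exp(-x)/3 4 * gamma(s+3)/3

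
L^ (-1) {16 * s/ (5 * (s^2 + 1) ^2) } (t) 8 * t * sin (t) /5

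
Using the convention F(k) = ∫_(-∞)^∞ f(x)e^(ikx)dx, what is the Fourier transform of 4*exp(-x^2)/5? 4*sqrt(pi)*exp(-k^2/4)/5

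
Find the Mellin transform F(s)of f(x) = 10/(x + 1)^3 5 * pi * (s - 2) * (s - 1)/sin(pi * s)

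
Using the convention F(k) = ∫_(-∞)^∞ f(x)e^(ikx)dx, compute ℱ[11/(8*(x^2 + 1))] 11*pi*exp(-Abs(k))/8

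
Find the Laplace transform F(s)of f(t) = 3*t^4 72/s^5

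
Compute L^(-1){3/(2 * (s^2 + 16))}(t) 3 * sin(4 * t)/8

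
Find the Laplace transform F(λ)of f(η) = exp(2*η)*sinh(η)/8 1/(8*((λ - 2)^2 - 1))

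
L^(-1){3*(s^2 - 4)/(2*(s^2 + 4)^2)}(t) 3*t*cos(2*t)/2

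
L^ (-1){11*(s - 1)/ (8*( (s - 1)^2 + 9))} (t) 11*exp (t)*cos (3*t)/8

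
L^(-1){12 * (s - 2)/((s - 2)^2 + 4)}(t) 12 * exp(2 * t) * cos(2 * t)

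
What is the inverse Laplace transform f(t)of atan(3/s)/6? sin(3*t)/(6*t)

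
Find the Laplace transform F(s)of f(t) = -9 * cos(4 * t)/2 -9 * s/(2 * s^2 + 32)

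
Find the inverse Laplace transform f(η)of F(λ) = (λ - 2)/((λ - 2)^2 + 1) exp(2*η)*cos(η)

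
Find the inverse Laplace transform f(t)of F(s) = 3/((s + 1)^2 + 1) 3 * exp(-t) * sin(t)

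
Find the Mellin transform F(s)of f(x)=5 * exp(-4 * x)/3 5 * gamma(s)/(3 * 4^s)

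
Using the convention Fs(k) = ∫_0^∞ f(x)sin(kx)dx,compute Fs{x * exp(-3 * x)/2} 3 * k/(k^2 + 9)^2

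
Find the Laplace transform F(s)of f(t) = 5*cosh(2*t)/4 5*s/(4*(s^2 - 4))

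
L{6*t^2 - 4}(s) 12/s^3 - 4/s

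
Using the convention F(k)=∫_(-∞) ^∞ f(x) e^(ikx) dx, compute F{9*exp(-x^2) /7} 9*sqrt(pi)*exp(-k^2/4) /7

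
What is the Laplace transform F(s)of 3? 3/s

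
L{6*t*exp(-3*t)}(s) 6/(s + 3)^2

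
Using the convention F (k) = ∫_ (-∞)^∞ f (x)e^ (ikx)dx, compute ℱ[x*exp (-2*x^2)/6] sqrt (2)*I*sqrt (pi)*k*exp (-k^2/8)/48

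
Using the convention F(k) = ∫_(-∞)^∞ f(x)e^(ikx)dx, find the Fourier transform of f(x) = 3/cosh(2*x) 3*pi/(2*cosh(pi*k/4))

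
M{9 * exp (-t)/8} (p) 9 * gamma (p)/8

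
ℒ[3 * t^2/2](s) 3/s^3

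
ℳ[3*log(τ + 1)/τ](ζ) -3*pi*csc(pi*ζ)/(ζ - 1)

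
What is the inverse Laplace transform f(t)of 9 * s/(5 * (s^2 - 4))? 9 * cosh(2 * t)/5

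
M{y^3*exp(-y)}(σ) gamma(σ + 3)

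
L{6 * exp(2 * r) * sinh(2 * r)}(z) 12/(z * (z - 4))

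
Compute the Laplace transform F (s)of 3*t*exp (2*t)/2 3/ (2*(s - 2)^2)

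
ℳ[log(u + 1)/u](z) -pi*csc(pi*z)/(z - 1)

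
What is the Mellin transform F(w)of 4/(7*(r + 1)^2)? -4*pi*(w - 1)/(7*sin(pi*w))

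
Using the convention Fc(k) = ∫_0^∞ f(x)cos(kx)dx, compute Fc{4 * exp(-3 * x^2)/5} 2 * sqrt(3) * sqrt(pi) * exp(-k^2/12)/15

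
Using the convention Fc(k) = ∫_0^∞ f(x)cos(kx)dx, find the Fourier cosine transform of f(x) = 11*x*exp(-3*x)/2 11*(9 - k^2)/(2*(k^2 + 9)^2)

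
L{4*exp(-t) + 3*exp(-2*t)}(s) 3/(s + 2) + 4/(s + 1)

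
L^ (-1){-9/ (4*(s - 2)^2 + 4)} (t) -9*exp (2*t)*sin (t)/4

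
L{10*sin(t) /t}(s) 10*atan(1/s) 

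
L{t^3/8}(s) 3/(4*s^4)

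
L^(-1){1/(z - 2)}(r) exp(2 * r)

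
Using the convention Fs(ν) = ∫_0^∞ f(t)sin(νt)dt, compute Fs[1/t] pi/2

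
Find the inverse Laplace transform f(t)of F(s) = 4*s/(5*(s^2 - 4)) 4*cosh(2*t)/5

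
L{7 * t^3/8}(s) 21/(4 * s^4)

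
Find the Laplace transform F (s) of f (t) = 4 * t 4/s^2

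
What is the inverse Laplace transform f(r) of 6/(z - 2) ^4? r^3 * exp(2 * r) 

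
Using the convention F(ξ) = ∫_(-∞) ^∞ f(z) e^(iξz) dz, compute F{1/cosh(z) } pi/cosh(pi * ξ/2) 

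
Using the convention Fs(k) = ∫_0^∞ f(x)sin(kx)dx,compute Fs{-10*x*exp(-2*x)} -40*k/(k^2 + 4)^2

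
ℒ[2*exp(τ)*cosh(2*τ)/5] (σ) 2*(σ - 1)/(5*((σ - 1)^2 - 4))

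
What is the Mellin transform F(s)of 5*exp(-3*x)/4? 5*gamma(s)/(4*3^s)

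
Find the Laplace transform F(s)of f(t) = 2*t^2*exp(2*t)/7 4/(7*(s - 2)^3)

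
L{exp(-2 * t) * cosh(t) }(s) (s + 2) /((s + 2) ^2 - 1) 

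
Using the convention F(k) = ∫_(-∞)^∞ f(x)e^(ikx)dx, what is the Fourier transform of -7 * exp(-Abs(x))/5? -14/(5 * k^2 + 5)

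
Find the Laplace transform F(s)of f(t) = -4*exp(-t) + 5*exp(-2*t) 5/(s + 2) - 4/(s + 1)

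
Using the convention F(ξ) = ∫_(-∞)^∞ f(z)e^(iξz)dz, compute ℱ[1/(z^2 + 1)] pi * exp(-Abs(ξ))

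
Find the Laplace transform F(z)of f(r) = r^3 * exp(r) 6/(z - 1)^4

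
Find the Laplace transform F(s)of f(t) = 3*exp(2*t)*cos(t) 3*(s - 2)/((s - 2)^2+1)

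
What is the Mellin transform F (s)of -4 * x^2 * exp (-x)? -4 * gamma (s + 2)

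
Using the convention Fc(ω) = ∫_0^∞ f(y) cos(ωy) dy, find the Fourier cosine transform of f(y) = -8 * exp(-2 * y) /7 -16/(7 * ω^2 + 28) 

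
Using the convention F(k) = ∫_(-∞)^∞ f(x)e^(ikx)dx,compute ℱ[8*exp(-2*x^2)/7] 4*sqrt(2)*sqrt(pi)*exp(-k^2/8)/7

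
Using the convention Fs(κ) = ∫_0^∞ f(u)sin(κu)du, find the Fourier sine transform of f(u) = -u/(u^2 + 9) -pi*exp(-3*κ)/2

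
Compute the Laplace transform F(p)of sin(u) 1/(p^2 + 1)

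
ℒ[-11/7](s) -11/(7 * s)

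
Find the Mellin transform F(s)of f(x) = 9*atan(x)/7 -9*pi*sec(pi*s/2)/(14*s)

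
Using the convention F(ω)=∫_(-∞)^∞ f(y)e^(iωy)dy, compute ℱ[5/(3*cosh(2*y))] 5*pi/(6*cosh(pi*ω/4))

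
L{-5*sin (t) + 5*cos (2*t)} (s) 5*s/ (s^2 + 4) - 5/ (s^2 + 1)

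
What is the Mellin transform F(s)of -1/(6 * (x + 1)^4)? pi * (s - 3) * (s - 2) * (s - 1)/(36 * sin(pi * s))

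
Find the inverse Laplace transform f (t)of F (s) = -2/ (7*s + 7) -2*exp (-t)/7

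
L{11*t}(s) 11/s^2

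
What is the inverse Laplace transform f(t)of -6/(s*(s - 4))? -3*exp(2*t)*sinh(2*t)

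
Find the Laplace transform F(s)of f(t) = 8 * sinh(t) 8/(s^2 - 1)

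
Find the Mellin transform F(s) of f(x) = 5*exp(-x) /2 5*gamma(s) /2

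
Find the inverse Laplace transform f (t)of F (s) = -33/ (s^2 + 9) -11*sin (3*t)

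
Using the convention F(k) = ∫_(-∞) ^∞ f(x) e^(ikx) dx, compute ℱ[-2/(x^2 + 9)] -2*pi*exp(-3*Abs(k) ) /3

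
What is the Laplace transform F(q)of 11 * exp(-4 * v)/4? 11/(4 * (q + 4))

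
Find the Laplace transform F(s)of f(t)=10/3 10/(3*s)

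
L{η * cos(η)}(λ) (λ^2-1)/(λ^2 + 1)^2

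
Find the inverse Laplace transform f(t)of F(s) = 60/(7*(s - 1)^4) 10*t^3*exp(t)/7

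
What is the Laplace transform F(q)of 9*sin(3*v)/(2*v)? 9*atan(3/q)/2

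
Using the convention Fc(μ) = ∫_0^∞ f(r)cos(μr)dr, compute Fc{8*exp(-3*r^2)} 4*sqrt(3)*sqrt(pi)*exp(-μ^2/12)/3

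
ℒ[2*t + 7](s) 7/s + 2/s^2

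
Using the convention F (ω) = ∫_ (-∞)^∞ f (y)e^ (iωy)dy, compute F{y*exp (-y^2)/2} I*sqrt (pi)*ω*exp (-ω^2/4)/4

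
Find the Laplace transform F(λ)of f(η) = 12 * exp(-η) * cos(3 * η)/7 12 * (λ + 1)/(7 * ((λ + 1)^2 + 9))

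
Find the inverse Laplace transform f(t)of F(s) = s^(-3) t^2/2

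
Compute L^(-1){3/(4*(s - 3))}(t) 3*exp(3*t)/4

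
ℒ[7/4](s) 7/(4 * s)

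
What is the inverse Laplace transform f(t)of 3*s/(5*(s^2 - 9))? 3*cosh(3*t)/5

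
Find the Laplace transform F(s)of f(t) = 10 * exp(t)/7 10/(7 * (s - 1))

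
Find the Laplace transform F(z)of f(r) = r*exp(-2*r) (z + 2)^(-2)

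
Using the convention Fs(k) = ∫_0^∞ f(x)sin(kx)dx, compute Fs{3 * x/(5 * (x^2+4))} 3 * pi * exp(-2 * k)/10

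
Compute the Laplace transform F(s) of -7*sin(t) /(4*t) -7*atan(1/s) /4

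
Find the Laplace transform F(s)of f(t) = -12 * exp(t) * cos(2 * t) 12 * (1 - s)/((s - 1)^2 + 4)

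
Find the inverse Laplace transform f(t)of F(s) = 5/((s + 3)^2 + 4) 5*exp(-3*t)*sin(2*t)/2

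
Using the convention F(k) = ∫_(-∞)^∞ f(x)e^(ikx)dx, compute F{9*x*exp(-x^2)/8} 9*I*sqrt(pi)*k*exp(-k^2/4)/16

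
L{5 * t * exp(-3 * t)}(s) 5/(s + 3)^2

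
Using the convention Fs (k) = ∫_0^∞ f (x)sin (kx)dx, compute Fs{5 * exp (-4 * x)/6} 5 * k/ (6 * (k^2 + 16))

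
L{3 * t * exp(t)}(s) 3/(s - 1)^2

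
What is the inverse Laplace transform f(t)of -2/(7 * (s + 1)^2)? -2 * t * exp(-t)/7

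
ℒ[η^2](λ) 2/λ^3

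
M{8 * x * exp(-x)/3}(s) 8 * gamma(s+1)/3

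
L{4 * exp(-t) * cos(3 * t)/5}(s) 4 * (s + 1)/(5 * ((s + 1)^2 + 9))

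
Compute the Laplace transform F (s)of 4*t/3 4/ (3*s^2)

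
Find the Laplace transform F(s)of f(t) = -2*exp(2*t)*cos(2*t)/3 2*(2 - s)/(3*((s - 2)^2 + 4))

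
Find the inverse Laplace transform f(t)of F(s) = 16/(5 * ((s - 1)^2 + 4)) 8 * exp(t) * sin(2 * t)/5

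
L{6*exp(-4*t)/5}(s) 6/(5*(s+4))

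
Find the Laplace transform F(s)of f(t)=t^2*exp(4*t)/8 1/(4*(s - 4)^3)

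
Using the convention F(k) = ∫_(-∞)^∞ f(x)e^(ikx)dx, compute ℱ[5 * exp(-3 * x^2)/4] 5 * sqrt(3) * sqrt(pi) * exp(-k^2/12)/12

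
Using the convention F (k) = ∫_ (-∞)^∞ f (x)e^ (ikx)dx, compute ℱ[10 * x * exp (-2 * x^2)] 5 * sqrt (2) * I * sqrt (pi) * k * exp (-k^2/8)/4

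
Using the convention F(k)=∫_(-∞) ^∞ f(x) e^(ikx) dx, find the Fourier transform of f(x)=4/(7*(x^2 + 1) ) 4*pi*exp(-Abs(k) ) /7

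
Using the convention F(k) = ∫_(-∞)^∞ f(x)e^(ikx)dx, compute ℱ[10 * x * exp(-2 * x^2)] 5 * sqrt(2) * I * sqrt(pi) * k * exp(-k^2/8)/4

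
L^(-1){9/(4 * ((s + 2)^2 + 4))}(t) 9 * exp(-2 * t) * sin(2 * t)/8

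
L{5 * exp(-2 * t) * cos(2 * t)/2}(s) 5 * (s + 2)/(2 * ((s + 2)^2 + 4))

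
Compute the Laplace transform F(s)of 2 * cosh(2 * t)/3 2 * s/(3 * (s^2 - 4))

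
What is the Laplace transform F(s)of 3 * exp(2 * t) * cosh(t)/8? 3 * (s - 2)/(8 * ((s - 2)^2 - 1))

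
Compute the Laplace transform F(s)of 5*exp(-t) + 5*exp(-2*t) 5/(s + 1) + 5/(s + 2)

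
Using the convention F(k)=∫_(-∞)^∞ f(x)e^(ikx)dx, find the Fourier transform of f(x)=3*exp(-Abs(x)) 6/(k^2 + 1)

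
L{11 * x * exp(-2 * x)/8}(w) 11/(8 * (w + 2)^2)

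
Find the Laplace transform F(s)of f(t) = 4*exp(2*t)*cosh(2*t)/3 4*(s - 2)/(3*s*(s - 4))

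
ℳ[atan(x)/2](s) -pi * sec(pi * s/2)/(4 * s)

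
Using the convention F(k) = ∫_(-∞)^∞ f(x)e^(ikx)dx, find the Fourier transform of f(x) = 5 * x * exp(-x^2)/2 5 * I * sqrt(pi) * k * exp(-k^2/4)/4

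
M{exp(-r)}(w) gamma(w)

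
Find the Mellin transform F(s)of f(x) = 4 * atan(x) -2 * pi * sec(pi * s/2)/s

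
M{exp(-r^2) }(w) gamma(w/2) /2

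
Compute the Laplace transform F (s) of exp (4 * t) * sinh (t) 1/ ( (s - 4) ^2 - 1) 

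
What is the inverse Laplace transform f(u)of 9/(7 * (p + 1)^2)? 9 * u * exp(-u)/7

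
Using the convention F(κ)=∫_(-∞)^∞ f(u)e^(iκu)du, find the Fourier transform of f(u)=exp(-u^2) sqrt(pi) * exp(-κ^2/4)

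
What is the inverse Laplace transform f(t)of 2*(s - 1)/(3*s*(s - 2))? 2*exp(t)*cosh(t)/3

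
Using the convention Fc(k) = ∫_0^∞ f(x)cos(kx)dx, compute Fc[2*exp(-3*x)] 6/(k^2 + 9)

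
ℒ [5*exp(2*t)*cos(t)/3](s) 5*(s - 2)/(3*((s - 2)^2 + 1))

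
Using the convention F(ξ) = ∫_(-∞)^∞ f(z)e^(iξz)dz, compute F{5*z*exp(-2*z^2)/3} 5*sqrt(2)*I*sqrt(pi)*ξ*exp(-ξ^2/8)/24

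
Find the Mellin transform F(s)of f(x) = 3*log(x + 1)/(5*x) -3*pi*csc(pi*s)/(5*s - 5)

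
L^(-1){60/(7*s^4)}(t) 10*t^3/7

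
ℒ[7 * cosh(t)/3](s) 7 * s/(3 * (s^2-1))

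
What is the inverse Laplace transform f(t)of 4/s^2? 4 * t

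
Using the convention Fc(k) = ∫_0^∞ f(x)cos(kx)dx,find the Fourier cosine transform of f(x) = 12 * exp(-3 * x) 36/(k^2 + 9)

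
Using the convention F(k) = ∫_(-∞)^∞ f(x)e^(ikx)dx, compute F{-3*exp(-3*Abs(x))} -18/(k^2+9)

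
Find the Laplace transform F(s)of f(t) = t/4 1/(4*s^2)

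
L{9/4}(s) 9/(4*s)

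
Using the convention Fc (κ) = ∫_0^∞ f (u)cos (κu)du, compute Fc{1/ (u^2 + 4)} pi*exp (-2*κ)/4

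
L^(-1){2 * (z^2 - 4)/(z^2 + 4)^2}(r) 2 * r * cos(2 * r)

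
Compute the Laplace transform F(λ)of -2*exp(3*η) -2/(λ - 3)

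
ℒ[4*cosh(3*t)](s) 4*s/(s^2 - 9) 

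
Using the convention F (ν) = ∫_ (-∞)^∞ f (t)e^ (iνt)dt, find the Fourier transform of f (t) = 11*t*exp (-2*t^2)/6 11*sqrt (2)*I*sqrt (pi)*ν*exp (-ν^2/8)/48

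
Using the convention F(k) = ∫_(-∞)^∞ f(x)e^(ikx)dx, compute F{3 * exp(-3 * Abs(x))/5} 18/(5 * (k^2+9))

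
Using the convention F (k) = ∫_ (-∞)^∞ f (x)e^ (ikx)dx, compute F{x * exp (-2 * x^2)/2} sqrt (2) * I * sqrt (pi) * k * exp (-k^2/8)/16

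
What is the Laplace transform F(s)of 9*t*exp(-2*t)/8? 9/(8*(s+2)^2)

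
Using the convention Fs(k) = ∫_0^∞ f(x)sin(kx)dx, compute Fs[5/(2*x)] 5*pi/4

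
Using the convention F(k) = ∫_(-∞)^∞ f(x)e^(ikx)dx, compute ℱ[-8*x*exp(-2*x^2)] -sqrt(2)*I*sqrt(pi)*k*exp(-k^2/8)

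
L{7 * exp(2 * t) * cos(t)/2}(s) 7 * (s - 2)/(2 * ((s - 2)^2 + 1))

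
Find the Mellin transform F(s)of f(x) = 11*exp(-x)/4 11*gamma(s)/4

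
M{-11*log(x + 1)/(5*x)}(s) 11*pi*csc(pi*s)/(5*(s - 1))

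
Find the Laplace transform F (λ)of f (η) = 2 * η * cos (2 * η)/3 2 * (λ^2 - 4)/ (3 * (λ^2 + 4)^2)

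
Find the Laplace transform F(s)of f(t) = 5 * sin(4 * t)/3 20/(3 * (s^2+16))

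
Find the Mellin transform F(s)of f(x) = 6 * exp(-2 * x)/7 6 * gamma(s)/(7 * 2^s)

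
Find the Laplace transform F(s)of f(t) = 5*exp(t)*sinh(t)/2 5/(2*s*(s - 2))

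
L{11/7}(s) 11/(7 * s)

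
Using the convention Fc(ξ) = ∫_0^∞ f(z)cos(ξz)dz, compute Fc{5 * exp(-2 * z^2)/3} 5 * sqrt(2) * sqrt(pi) * exp(-ξ^2/8)/12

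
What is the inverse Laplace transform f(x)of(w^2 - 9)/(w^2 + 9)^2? x*cos(3*x)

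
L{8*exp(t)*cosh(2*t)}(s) 8*(s - 1)/((s - 1)^2 - 4)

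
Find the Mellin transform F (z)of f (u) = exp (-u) gamma (z)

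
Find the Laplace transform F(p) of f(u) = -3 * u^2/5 -6/(5 * p^3) 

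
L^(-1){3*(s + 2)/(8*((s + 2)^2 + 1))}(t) 3*exp(-2*t)*cos(t)/8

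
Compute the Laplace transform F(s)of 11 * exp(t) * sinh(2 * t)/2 11/((s - 1)^2 - 4)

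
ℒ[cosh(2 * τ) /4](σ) σ/(4 * (σ^2 - 4) ) 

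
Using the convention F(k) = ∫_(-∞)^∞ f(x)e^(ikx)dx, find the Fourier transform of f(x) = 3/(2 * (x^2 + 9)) pi * exp(-3 * Abs(k))/2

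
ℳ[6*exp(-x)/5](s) 6*gamma(s)/5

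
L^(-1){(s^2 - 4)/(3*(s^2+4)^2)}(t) t*cos(2*t)/3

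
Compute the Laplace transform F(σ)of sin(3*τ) 3/(σ^2 + 9)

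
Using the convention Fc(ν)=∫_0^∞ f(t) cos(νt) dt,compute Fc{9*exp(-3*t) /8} 27/(8*(ν^2 + 9) ) 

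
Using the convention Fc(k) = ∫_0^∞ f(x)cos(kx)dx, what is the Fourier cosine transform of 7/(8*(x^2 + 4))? 7*pi*exp(-2*k)/32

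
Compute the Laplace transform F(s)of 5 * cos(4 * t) 5 * s/(s^2 + 16)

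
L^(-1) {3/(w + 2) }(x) 3*exp(-2*x) 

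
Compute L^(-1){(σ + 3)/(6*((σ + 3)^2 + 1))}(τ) exp(-3*τ)*cos(τ)/6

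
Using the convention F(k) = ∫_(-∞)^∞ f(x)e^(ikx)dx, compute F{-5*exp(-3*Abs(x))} -30/(k^2 + 9)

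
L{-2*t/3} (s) -2/ (3*s^2)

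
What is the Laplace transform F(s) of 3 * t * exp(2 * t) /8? 3/(8 * (s - 2) ^2) 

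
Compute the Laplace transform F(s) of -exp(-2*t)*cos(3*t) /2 (-s - 2) /(2*((s + 2) ^2 + 9) ) 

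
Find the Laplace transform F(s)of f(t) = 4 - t 4/s - 1/s^2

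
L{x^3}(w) 6/w^4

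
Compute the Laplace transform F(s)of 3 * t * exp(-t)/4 3/(4 * (s + 1)^2)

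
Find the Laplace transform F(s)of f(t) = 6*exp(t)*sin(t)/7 6/(7*((s - 1)^2 + 1))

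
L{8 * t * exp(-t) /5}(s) 8/(5 * (s + 1) ^2) 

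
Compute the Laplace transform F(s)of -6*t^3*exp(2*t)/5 -36/(5*(s - 2)^4)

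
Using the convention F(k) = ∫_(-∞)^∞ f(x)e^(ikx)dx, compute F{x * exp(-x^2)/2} I * sqrt(pi) * k * exp(-k^2/4)/4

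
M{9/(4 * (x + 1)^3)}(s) 9 * pi * (s - 2) * (s - 1)/(8 * sin(pi * s))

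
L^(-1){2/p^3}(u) u^2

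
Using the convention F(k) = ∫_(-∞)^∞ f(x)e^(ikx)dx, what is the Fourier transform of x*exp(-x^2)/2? I*sqrt(pi)*k*exp(-k^2/4)/4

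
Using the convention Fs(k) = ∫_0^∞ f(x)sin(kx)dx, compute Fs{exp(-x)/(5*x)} atan(k)/5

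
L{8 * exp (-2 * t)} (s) 8/ (s + 2)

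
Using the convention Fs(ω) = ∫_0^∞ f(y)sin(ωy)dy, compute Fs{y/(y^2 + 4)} pi*exp(-2*ω)/2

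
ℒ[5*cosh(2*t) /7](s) 5*s/(7*(s^2 - 4) ) 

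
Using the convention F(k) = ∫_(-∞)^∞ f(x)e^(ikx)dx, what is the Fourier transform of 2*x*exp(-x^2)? I*sqrt(pi)*k*exp(-k^2/4)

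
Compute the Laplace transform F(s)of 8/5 8/(5 * s)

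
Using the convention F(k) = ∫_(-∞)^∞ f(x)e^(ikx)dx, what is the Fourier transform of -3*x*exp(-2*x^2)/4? -3*sqrt(2)*I*sqrt(pi)*k*exp(-k^2/8)/32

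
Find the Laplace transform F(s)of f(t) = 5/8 5/(8 * s)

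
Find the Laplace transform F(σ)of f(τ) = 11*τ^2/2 11/σ^3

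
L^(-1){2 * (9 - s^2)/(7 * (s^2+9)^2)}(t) -2 * t * cos(3 * t)/7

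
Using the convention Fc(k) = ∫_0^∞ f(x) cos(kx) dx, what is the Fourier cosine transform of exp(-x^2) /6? sqrt(pi)*exp(-k^2/4) /12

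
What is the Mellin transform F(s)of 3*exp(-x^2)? 3*gamma(s/2)/2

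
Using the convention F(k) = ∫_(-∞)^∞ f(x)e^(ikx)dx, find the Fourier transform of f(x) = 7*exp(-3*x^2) 7*sqrt(3)*sqrt(pi)*exp(-k^2/12)/3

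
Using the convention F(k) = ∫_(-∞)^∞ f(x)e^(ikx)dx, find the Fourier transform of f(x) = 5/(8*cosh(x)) 5*pi/(8*cosh(pi*k/2))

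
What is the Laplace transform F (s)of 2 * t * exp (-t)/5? 2/ (5 * (s+1)^2)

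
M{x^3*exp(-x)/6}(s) gamma(s + 3)/6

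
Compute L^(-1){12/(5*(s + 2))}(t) 12*exp(-2*t)/5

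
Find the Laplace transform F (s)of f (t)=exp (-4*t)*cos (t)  (s + 4)/ ( (s + 4)^2 + 1)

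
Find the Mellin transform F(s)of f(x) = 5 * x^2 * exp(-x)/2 5 * gamma(s + 2)/2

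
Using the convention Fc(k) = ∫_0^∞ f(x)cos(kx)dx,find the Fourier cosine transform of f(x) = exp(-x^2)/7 sqrt(pi)*exp(-k^2/4)/14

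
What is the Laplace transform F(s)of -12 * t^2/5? -24/(5 * s^3)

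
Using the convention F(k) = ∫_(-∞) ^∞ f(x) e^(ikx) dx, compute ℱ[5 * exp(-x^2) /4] 5 * sqrt(pi) * exp(-k^2/4) /4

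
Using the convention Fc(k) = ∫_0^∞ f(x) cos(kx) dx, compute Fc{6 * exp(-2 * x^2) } 3 * sqrt(2) * sqrt(pi) * exp(-k^2/8) /2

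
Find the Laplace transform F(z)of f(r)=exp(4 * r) 1/(z - 4)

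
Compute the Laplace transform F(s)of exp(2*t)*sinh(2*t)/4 1/(2*s*(s - 4))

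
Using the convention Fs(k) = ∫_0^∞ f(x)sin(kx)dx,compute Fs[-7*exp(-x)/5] -7*k/(5*k^2 + 5)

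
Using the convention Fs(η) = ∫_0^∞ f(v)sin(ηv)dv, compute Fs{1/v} pi/2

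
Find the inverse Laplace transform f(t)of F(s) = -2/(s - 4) -2 * exp(4 * t)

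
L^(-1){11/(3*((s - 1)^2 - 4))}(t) 11*exp(t)*sinh(2*t)/6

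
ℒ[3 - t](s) 3/s - 1/s^2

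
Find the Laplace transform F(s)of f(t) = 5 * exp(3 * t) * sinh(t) 5/((s - 3)^2 - 1)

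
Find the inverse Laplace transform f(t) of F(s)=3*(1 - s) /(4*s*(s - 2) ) -3*exp(t)*cosh(t) /4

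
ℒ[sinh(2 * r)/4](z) 1/(2 * (z^2 - 4))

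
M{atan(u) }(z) -pi*sec(pi*z/2) /(2*z) 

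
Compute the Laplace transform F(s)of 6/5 6/(5 * s)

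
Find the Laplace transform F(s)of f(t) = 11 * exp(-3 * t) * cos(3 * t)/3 11 * (s + 3)/(3 * ((s + 3)^2 + 9))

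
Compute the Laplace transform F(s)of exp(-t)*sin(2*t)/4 1/(2*((s + 1)^2 + 4))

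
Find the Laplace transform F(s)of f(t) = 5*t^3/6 5/s^4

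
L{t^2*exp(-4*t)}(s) 2/(s+4)^3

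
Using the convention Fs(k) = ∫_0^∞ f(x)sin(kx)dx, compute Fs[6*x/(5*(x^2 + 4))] 3*pi*exp(-2*k)/5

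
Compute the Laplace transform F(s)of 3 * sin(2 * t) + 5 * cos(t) 5 * s/(s^2 + 1) + 6/(s^2 + 4)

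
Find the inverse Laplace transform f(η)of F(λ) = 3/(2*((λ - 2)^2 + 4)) 3*exp(2*η)*sin(2*η)/4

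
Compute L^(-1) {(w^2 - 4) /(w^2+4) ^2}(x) x*cos(2*x) 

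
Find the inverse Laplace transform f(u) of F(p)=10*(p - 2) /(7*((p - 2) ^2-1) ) 10*exp(2*u)*cosh(u) /7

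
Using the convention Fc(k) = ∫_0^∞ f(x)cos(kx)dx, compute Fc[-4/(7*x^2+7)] -2*pi*exp(-k)/7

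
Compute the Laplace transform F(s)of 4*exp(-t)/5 4/(5*(s + 1))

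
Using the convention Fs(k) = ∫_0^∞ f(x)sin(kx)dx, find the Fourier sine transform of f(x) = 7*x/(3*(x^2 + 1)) 7*pi*exp(-k)/6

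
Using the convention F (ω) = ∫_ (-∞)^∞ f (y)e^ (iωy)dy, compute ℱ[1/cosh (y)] pi/cosh (pi * ω/2)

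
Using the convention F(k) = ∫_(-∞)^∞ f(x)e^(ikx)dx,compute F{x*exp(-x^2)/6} I*sqrt(pi)*k*exp(-k^2/4)/12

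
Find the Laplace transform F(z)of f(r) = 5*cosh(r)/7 5*z/(7*(z^2 - 1))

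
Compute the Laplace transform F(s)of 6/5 6/(5 * s)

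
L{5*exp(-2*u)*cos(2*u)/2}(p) 5*(p+2)/(2*((p+2)^2+4))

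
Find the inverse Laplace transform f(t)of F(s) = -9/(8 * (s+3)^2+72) -3 * exp(-3 * t) * sin(3 * t)/8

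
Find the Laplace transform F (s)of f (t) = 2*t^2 4/s^3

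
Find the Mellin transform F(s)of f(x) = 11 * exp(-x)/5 11 * gamma(s)/5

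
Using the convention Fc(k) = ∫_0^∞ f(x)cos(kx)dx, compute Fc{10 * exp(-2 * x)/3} 20/(3 * (k^2 + 4))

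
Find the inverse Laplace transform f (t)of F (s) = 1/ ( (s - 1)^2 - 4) exp (t) * sinh (2 * t)/2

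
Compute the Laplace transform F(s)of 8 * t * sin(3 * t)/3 16 * s/(s^2 + 9)^2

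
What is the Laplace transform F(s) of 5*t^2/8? 5/(4*s^3) 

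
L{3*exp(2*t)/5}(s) 3/(5*(s - 2))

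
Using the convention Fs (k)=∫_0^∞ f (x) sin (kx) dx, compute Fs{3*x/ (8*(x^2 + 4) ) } 3*pi*exp (-2*k) /16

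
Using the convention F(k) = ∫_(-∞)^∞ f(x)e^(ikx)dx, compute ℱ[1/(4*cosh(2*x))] pi/(8*cosh(pi*k/4))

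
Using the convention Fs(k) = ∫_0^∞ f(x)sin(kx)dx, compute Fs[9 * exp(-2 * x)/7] 9 * k/(7 * (k^2 + 4))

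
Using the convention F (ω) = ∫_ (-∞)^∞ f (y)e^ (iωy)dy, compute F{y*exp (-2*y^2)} sqrt (2)*I*sqrt (pi)*ω*exp (-ω^2/8)/8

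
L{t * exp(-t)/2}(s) 1/(2 * (s + 1)^2)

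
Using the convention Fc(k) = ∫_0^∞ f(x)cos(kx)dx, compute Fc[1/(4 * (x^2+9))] pi * exp(-3 * k)/24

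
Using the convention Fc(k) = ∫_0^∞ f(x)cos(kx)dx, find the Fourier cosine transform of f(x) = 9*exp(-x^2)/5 9*sqrt(pi)*exp(-k^2/4)/10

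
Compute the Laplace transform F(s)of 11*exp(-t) 11/(s + 1)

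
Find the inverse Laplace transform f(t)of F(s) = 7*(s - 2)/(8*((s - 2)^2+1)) 7*exp(2*t)*cos(t)/8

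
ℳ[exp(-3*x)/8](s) gamma(s)/(8*3^s)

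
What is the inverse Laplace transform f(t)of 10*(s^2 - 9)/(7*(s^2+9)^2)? 10*t*cos(3*t)/7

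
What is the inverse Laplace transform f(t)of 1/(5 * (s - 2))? exp(2 * t)/5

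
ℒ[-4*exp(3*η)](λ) -4/(λ - 3)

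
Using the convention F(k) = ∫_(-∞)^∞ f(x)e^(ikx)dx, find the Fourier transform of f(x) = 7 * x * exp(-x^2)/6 7 * I * sqrt(pi) * k * exp(-k^2/4)/12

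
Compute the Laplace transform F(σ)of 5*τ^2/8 5/(4*σ^3)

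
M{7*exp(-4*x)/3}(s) 7*gamma(s)/(3*4^s)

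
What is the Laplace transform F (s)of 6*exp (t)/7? 6/ (7*(s - 1))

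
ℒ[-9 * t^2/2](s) -9/s^3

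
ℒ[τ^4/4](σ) 6/σ^5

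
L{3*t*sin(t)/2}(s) 3*s/(s^2 + 1)^2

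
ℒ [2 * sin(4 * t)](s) 8/(s^2 + 16)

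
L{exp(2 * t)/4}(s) 1/(4 * (s - 2))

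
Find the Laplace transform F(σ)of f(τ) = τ σ^(-2)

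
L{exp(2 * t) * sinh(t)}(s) 1/((s - 2)^2 - 1)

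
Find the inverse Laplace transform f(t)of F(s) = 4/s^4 2*t^3/3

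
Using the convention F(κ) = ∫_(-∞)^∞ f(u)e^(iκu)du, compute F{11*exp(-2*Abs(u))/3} 44/(3*(κ^2 + 4))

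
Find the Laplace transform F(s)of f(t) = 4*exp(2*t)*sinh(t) 4/((s - 2)^2-1)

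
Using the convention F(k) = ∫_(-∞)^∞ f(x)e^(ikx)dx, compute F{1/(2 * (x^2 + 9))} pi * exp(-3 * Abs(k))/6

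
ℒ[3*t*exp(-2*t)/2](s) 3/(2*(s+2)^2)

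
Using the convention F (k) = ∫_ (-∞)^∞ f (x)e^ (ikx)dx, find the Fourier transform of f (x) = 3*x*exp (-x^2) 3*I*sqrt (pi)*k*exp (-k^2/4)/2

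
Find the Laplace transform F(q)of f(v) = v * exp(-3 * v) (q+3)^(-2)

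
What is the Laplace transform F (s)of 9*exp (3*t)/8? 9/ (8*(s - 3))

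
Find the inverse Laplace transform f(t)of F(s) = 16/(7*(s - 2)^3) 8*t^2*exp(2*t)/7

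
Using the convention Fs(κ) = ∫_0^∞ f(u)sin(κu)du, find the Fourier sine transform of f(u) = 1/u pi/2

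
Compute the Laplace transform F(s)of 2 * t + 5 5/s + 2/s^2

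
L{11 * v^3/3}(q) 22/q^4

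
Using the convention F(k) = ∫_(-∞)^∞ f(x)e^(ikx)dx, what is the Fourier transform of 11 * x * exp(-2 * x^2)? 11 * sqrt(2) * I * sqrt(pi) * k * exp(-k^2/8)/8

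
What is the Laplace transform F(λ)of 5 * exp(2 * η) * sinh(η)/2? 5/(2 * ((λ - 2)^2 - 1))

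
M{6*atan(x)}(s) -3*pi*sec(pi*s/2)/s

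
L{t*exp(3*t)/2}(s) 1/(2*(s - 3)^2)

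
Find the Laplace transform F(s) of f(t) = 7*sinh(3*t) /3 7/(s^2 - 9) 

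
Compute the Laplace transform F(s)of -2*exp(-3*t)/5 -2/(5*s + 15)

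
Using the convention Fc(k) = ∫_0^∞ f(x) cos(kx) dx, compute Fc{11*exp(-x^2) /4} 11*sqrt(pi)*exp(-k^2/4) /8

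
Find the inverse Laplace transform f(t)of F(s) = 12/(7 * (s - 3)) 12 * exp(3 * t)/7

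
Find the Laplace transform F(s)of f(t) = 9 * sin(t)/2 9/(2 * (s^2+1))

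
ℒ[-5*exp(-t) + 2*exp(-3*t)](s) 2/(s + 3) - 5/(s + 1)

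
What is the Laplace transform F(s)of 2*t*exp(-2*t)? 2/(s+2)^2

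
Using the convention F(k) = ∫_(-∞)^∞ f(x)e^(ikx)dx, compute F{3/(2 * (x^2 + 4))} 3 * pi * exp(-2 * Abs(k))/4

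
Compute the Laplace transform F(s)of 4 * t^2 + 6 6/s + 8/s^3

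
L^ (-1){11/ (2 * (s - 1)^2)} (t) 11 * t * exp (t)/2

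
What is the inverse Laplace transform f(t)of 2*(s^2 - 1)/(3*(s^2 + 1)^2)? 2*t*cos(t)/3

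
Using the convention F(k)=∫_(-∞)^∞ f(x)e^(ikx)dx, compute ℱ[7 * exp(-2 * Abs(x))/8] 7/(2 * (k^2 + 4))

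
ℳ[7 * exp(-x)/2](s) 7 * gamma(s)/2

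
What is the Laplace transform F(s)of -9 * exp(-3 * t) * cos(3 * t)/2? 9 * (-s - 3)/(2 * ((s + 3)^2 + 9))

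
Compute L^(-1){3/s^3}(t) 3*t^2/2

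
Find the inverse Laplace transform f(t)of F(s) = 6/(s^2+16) 3*sin(4*t)/2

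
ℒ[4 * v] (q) 4/q^2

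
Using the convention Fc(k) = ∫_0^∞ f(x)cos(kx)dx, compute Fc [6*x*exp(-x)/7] 6*(1 - k^2)/(7*(k^2 + 1)^2)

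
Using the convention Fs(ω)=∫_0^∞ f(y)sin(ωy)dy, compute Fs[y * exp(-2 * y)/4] ω/(ω^2 + 4)^2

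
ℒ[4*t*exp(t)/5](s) 4/(5*(s - 1)^2)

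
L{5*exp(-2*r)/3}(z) 5/(3*(z + 2))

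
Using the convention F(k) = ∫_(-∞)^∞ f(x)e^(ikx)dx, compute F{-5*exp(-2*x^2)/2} -5*sqrt(2)*sqrt(pi)*exp(-k^2/8)/4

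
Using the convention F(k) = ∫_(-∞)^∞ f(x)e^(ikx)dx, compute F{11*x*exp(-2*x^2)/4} 11*sqrt(2)*I*sqrt(pi)*k*exp(-k^2/8)/32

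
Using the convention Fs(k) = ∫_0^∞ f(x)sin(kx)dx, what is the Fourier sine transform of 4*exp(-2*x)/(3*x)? 4*atan(k/2)/3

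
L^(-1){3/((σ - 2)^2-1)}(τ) 3 * exp(2 * τ) * sinh(τ)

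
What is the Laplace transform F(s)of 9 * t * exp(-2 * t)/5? 9/(5 * (s+2)^2)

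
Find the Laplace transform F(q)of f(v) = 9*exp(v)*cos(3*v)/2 9*(q - 1)/(2*((q - 1)^2 + 9))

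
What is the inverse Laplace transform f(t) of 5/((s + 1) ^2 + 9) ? 5 * exp(-t) * sin(3 * t) /3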